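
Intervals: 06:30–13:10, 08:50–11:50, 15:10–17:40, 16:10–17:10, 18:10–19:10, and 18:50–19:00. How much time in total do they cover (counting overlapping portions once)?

Merged: 06:30–13:10, 15:10–17:40, 18:10–19:10.
Lengths: 6 h 40 min + 2 h 30 min + 1 h = 10 h 10 min.

10 h 10 min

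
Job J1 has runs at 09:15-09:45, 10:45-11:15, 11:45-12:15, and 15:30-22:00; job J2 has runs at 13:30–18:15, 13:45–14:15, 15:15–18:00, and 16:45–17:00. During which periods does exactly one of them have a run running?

Second set merges to 13:30–18:15.
A \ B = 09:15–09:45, 10:45–11:15, 11:45–12:15, 18:15–22:00.
B \ A = 13:30–15:30.
Union of the two gives the symmetric difference.

09:15–09:45, 10:45–11:15, 11:45–12:15, 13:30–15:30, 18:15–22:00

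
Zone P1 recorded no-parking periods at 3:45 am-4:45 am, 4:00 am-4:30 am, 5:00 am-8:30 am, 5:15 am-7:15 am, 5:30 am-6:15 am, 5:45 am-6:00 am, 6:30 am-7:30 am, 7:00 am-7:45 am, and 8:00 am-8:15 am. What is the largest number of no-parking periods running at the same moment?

At 5:45 am, 4 of the intervals are simultaneously active.
No point has more.

4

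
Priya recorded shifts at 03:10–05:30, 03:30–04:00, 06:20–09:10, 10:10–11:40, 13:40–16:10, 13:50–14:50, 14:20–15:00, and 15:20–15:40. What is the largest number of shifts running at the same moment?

3

Sweep endpoints in order; track running count of active intervals.
Peak of 3 reached at 14:20.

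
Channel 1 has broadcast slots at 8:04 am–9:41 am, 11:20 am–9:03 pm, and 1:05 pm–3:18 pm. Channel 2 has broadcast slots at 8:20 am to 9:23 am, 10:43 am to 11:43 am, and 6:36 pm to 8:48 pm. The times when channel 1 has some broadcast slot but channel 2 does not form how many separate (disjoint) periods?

A, merged: 8:04 am-9:41 am, 11:20 am-9:03 pm.
A \ B = 8:04 am-8:20 am, 9:23 am-9:41 am, 11:43 am-6:36 pm, 8:48 pm-9:03 pm.
That is 4 disjoint pieces.

4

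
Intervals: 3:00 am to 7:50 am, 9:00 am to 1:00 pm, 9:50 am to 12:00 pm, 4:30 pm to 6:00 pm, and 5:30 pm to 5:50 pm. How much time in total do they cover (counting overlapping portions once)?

10 h 20 min

Merged: 3:00 am–7:50 am, 9:00 am–1:00 pm, 4:30 pm–6:00 pm.
Lengths: 4 h 50 min + 4 h + 1 h 30 min = 10 h 20 min.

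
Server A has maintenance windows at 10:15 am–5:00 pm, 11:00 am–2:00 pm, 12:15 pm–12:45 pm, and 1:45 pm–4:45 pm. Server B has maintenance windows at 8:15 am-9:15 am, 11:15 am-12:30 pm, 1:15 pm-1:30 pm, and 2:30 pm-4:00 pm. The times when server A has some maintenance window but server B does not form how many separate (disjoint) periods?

A, merged: 10:15 am-5:00 pm.
A \ B = 10:15 am-11:15 am, 12:30 pm-1:15 pm, 1:30 pm-2:30 pm, 4:00 pm-5:00 pm.
That is 4 disjoint pieces.

4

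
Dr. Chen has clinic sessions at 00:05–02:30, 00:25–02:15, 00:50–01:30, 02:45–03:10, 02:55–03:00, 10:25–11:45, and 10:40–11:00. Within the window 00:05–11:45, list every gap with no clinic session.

02:30–02:45, 03:10–10:25

The merged coverage is 00:05–02:30, 02:45–03:10, 10:25–11:45.
Uncovered inside 00:05–11:45: 02:30–02:45, 03:10–10:25.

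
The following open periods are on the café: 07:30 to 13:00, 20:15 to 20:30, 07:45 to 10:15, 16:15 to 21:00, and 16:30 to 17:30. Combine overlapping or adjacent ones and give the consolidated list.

07:30–13:00, 16:15–21:00

Sort by start: 07:30–13:00, 07:45–10:15, 16:15–21:00, 16:30–17:30, 20:15–20:30.
07:45–10:15 overlaps/touches 07:30–13:00 → extend to 07:30–13:00.
16:15–21:00 is disjoint → start new block.
16:30–17:30 overlaps/touches 16:15–21:00 → extend to 16:15–21:00.
20:15–20:30 overlaps/touches 16:15–21:00 → extend to 16:15–21:00.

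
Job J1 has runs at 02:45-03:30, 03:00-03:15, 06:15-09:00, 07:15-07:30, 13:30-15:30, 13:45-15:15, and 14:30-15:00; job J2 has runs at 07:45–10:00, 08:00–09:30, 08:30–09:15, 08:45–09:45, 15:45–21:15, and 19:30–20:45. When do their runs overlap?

07:45-09:00

First set merges to 02:45-03:30, 06:15-09:00, 13:30-15:30.
Second set merges to 07:45-10:00, 15:45-21:15.
02:45-03:30: no overlap with the second set.
06:15-09:00 meets the second set on 07:45-09:00.
13:30-15:30: no overlap with the second set.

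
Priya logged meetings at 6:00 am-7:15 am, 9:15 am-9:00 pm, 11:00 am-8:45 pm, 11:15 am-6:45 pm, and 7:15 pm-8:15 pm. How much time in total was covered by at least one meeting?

13 h

Merged: 6:00 am-7:15 am, 9:15 am-9:00 pm.
Lengths: 1 h 15 min + 11 h 45 min = 13 h.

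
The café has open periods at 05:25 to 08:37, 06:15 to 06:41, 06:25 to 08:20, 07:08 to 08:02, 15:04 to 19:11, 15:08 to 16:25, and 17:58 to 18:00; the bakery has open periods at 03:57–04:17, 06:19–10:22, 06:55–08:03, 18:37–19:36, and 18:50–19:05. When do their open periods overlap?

A, merged: 05:25–08:37, 15:04–19:11.
B, merged: 03:57–04:17, 06:19–10:22, 18:37–19:36.
05:25–08:37 ∩ B → 06:19–08:37.
15:04–19:11 ∩ B → 18:37–19:11.

06:19–08:37, 18:37–19:11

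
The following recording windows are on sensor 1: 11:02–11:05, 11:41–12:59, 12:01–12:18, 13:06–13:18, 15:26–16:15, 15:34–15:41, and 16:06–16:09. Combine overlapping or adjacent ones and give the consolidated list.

11:41–12:59 is disjoint → start new block.
12:01–12:18 overlaps/touches 11:41–12:59 → extend to 11:41–12:59.
13:06–13:18 is disjoint → start new block.
15:26–16:15 is disjoint → start new block.
15:34–15:41 overlaps/touches 15:26–16:15 → extend to 15:26–16:15.
16:06–16:09 overlaps/touches 15:26–16:15 → extend to 15:26–16:15.

11:02–11:05, 11:41–12:59, 13:06–13:18, 15:26–16:15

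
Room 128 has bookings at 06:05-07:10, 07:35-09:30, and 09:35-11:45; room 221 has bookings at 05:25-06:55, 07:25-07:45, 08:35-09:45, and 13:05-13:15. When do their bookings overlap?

06:05–06:55, 07:35–07:45, 08:35–09:30, 09:35–09:45

06:05–07:10 overlaps B on 06:05–06:55.
07:35–09:30 overlaps B on 07:35–07:45, 08:35–09:30.
09:35–11:45 overlaps B on 09:35–09:45.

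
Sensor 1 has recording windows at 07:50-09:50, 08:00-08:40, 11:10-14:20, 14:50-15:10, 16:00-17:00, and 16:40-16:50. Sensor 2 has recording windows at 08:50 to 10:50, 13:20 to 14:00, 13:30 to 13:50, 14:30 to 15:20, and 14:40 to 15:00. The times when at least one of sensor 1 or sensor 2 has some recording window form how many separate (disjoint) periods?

4

First set merges to 07:50-09:50, 11:10-14:20, 14:50-15:10, 16:00-17:00.
Second set merges to 08:50-10:50, 13:20-14:00, 14:30-15:20.
A ∪ B = 07:50-10:50, 11:10-14:20, 14:30-15:20, 16:00-17:00.
That is 4 disjoint pieces.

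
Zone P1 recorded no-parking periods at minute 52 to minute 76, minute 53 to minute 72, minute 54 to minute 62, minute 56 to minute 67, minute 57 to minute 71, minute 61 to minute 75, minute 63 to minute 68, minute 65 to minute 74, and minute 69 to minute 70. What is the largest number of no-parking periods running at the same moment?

7

Walk the sorted start/end points keeping a running depth.
The depth first hits 7 at minute 65.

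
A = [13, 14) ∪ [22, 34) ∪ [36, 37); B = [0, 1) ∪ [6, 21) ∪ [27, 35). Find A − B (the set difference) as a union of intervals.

[13, 14) lies entirely inside B → drops out.
[22, 34) with B removed leaves [22, 27).
[36, 37) is untouched.

[22, 27) ∪ [36, 37)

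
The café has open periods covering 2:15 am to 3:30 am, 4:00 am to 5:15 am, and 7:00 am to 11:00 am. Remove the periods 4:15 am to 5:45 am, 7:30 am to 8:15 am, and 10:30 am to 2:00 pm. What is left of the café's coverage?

2:15 am–3:30 am: no B overlap → unchanged.
4:00 am–5:15 am minus B → 4:00 am–4:15 am.
7:00 am–11:00 am minus B → 7:00 am–7:30 am, 8:15 am–10:30 am.

2:15 am–3:30 am, 4:00 am–4:15 am, 7:00 am–7:30 am, 8:15 am–10:30 am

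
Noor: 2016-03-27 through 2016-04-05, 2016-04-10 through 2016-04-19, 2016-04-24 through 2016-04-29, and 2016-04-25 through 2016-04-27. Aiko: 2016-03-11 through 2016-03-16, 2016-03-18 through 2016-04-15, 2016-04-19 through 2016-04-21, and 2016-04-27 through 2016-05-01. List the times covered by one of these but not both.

Merge the first list: 2016-03-27 through 2016-04-05, 2016-04-10 through 2016-04-19, 2016-04-24 through 2016-04-29.
A \ B = 2016-04-16 through 2016-04-18, 2016-04-24 through 2016-04-26.
B \ A = 2016-03-11 through 2016-03-16, 2016-03-18 through 2016-03-26, 2016-04-06 through 2016-04-09, 2016-04-20 through 2016-04-21, 2016-04-30 through 2016-05-01.
Union of the two gives the symmetric difference.

2016-03-11 through 2016-03-16, 2016-03-18 through 2016-03-26, 2016-04-06 through 2016-04-09, 2016-04-16 through 2016-04-18, 2016-04-20 through 2016-04-21, 2016-04-24 through 2016-04-26, 2016-04-30 through 2016-05-01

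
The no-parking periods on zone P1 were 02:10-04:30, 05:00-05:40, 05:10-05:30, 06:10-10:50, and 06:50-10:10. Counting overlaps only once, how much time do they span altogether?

7 h 40 min

Merged: 02:10-04:30, 05:00-05:40, 06:10-10:50.
Lengths: 2 h 20 min + 40 min + 4 h 40 min = 7 h 40 min.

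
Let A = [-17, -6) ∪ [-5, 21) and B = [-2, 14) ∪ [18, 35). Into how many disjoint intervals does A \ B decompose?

3

A \ B = [-17, -6), [-5, -2), [14, 18).
That is 3 disjoint pieces.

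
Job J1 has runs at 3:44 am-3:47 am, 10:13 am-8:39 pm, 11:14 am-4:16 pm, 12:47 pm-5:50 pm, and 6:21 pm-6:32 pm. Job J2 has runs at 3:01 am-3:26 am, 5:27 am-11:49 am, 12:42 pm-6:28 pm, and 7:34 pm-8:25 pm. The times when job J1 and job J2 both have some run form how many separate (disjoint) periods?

Merge the first list: 3:44 am-3:47 am, 10:13 am-8:39 pm.
A ∩ B = 10:13 am-11:49 am, 12:42 pm-6:28 pm, 7:34 pm-8:25 pm.
That is 3 disjoint pieces.

3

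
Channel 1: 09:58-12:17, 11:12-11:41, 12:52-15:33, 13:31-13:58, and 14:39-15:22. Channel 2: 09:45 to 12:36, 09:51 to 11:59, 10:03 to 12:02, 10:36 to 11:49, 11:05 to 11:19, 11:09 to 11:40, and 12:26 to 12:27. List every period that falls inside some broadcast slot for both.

09:58-12:17

First set merges to 09:58-12:17, 12:52-15:33.
Second set merges to 09:45-12:36.
09:58-12:17 ∩ B → 09:58-12:17.
12:52-15:33 meets no B interval.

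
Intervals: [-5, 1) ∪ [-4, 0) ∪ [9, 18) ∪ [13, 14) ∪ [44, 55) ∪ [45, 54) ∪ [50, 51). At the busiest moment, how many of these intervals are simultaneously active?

3

At 50, 3 of the intervals are simultaneously active.
No point has more.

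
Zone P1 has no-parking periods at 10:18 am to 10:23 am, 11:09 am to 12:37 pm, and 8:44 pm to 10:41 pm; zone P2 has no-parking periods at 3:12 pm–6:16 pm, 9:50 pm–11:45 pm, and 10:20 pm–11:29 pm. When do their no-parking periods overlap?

Merge the second list: 3:12 pm–6:16 pm, 9:50 pm–11:45 pm.
10:18 am–10:23 am meets no B interval.
11:09 am–12:37 pm meets no B interval.
8:44 pm–10:41 pm ∩ B → 9:50 pm–10:41 pm.

9:50 pm–10:41 pm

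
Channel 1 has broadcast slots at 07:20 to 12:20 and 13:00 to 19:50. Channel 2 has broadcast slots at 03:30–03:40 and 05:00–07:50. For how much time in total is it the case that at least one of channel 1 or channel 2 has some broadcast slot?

14 h 20 min

A ∪ B = 03:30–03:40, 05:00–12:20, 13:00–19:50.
Total: 10 min + 7 h 20 min + 6 h 50 min = 14 h 20 min.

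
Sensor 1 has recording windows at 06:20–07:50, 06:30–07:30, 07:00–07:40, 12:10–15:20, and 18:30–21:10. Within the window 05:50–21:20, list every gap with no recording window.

05:50–06:20, 07:50–12:10, 15:20–18:30, 21:10–21:20

Covered (merged): 06:20–07:50, 12:10–15:20, 18:30–21:10.
Uncovered inside 05:50–21:20: 05:50–06:20, 07:50–12:10, 15:20–18:30, 21:10–21:20.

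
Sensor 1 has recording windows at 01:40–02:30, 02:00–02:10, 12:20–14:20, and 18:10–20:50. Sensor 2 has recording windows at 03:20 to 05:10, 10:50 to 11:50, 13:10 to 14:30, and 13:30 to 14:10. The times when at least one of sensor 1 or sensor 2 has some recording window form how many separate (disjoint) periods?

Merge the first list: 01:40–02:30, 12:20–14:20, 18:10–20:50.
Merge the second list: 03:20–05:10, 10:50–11:50, 13:10–14:30.
A ∪ B = 01:40–02:30, 03:20–05:10, 10:50–11:50, 12:20–14:30, 18:10–20:50.
That is 5 disjoint pieces.

5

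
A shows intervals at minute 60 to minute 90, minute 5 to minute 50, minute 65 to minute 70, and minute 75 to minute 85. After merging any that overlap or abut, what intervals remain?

Sort by start: minute 5 to minute 50, minute 60 to minute 90, minute 65 to minute 70, minute 75 to minute 85.
minute 60 to minute 90 is disjoint → start new block.
minute 65 to minute 70 overlaps/touches minute 60 to minute 90 → extend to minute 60 to minute 90.
minute 75 to minute 85 overlaps/touches minute 60 to minute 90 → extend to minute 60 to minute 90.

minute 5 to minute 50, minute 60 to minute 90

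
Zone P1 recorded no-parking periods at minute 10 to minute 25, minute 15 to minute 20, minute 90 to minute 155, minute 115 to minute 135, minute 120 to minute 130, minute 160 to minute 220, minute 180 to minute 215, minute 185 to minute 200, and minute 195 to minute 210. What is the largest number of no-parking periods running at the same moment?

4

Walk the sorted start/end points keeping a running depth.
The depth first hits 4 at minute 195.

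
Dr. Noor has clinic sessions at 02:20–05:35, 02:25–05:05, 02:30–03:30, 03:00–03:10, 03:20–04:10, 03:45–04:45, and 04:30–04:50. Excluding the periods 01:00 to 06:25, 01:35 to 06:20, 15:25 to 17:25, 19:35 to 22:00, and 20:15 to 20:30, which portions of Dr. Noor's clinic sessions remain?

First set merges to 02:20–05:35.
Second set merges to 01:00–06:25, 15:25–17:25, 19:35–22:00.
02:20–05:35: entirely removed.

none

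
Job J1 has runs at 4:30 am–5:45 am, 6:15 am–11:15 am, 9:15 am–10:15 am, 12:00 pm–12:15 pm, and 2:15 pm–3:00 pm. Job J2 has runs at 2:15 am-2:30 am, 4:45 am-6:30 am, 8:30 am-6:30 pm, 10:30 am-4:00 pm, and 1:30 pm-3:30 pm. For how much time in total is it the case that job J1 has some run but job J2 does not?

2 h 15 min

First set merges to 4:30 am–5:45 am, 6:15 am–11:15 am, 12:00 pm–12:15 pm, 2:15 pm–3:00 pm.
Second set merges to 2:15 am–2:30 am, 4:45 am–6:30 am, 8:30 am–6:30 pm.
A \ B = 4:30 am–4:45 am, 6:30 am–8:30 am.
Total: 15 min + 2 h = 2 h 15 min.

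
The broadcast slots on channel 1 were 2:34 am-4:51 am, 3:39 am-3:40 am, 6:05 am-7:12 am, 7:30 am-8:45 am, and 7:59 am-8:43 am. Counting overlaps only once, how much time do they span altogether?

4 h 39 min

Merged: 2:34 am–4:51 am, 6:05 am–7:12 am, 7:30 am–8:45 am.
Lengths: 2 h 17 min + 1 h 7 min + 1 h 15 min = 4 h 39 min.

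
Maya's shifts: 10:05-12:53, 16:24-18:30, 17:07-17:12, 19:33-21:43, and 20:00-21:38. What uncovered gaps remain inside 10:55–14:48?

After merging, the occupied span is 10:05–12:53, 16:24–18:30, 19:33–21:43.
Uncovered inside 10:55–14:48: 12:53–14:48.

12:53–14:48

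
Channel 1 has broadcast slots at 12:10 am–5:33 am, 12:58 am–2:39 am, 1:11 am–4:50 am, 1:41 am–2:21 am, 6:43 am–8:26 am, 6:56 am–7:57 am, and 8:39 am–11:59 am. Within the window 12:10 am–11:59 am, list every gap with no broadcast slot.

Covered (merged): 12:10 am–5:33 am, 6:43 am–8:26 am, 8:39 am–11:59 am.
Gaps within 12:10 am–11:59 am: 5:33 am–6:43 am, 8:26 am–8:39 am.

5:33 am–6:43 am, 8:26 am–8:39 am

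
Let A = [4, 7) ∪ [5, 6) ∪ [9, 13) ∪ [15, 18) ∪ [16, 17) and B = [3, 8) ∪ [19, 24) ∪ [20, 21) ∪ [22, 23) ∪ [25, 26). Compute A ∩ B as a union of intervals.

[4, 7)

First set merges to [4, 7), [9, 13), [15, 18).
Second set merges to [3, 8), [19, 24), [25, 26).
[4, 7) meets the second set on [4, 7).
[9, 13): no overlap with the second set.
[15, 18): no overlap with the second set.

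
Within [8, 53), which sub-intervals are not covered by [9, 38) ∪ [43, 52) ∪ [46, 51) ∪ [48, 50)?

After merging, the occupied span is [9, 38), [43, 52).
Gaps within [8, 53): [8, 9), [38, 43), [52, 53).

[8, 9) ∪ [38, 43) ∪ [52, 53)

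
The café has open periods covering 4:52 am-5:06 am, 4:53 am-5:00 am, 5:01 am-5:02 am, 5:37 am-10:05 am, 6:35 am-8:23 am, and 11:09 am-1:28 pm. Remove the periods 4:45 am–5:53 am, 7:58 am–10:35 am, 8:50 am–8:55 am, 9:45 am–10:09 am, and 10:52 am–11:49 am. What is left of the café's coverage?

5:53 am–7:58 am, 11:49 am–1:28 pm

First set merges to 4:52 am–5:06 am, 5:37 am–10:05 am, 11:09 am–1:28 pm.
Second set merges to 4:45 am–5:53 am, 7:58 am–10:35 am, 10:52 am–11:49 am.
4:52 am–5:06 am: fully covered by B → removed.
5:37 am–10:05 am minus B → 5:53 am–7:58 am.
11:09 am–1:28 pm minus B → 11:49 am–1:28 pm.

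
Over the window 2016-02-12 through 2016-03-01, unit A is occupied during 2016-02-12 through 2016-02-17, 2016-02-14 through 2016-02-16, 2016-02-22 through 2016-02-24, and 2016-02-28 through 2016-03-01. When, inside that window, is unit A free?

Covered (merged): 2016-02-12 through 2016-02-17, 2016-02-22 through 2016-02-24, 2016-02-28 through 2016-03-01.
Complement within 2016-02-12 through 2016-03-01: 2016-02-18 through 2016-02-21, 2016-02-25 through 2016-02-27.

2016-02-18 through 2016-02-21, 2016-02-25 through 2016-02-27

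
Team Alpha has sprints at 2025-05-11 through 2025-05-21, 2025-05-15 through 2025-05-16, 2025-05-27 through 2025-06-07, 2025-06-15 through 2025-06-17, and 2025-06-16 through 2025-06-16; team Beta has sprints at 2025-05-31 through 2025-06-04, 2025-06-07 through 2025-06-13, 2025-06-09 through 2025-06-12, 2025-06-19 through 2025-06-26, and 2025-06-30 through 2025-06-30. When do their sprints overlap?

2025-05-31 through 2025-06-04, 2025-06-07 through 2025-06-07

First set merges to 2025-05-11 through 2025-05-21, 2025-05-27 through 2025-06-07, 2025-06-15 through 2025-06-17.
Second set merges to 2025-05-31 through 2025-06-04, 2025-06-07 through 2025-06-13, 2025-06-19 through 2025-06-26, 2025-06-30 through 2025-06-30.
2025-05-11 through 2025-05-21 meets no B interval.
2025-05-27 through 2025-06-07 ∩ B → 2025-05-31 through 2025-06-04, 2025-06-07 through 2025-06-07.
2025-06-15 through 2025-06-17 meets no B interval.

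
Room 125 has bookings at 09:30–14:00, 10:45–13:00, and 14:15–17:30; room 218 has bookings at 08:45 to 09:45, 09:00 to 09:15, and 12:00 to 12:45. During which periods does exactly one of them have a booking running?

08:45–09:30, 09:45–12:00, 12:45–14:00, 14:15–17:30

A, merged: 09:30–14:00, 14:15–17:30.
B, merged: 08:45–09:45, 12:00–12:45.
Only in the first: 09:45–12:00, 12:45–14:00, 14:15–17:30.
Only in the second: 08:45–09:30.
Together these are the periods covered by exactly one.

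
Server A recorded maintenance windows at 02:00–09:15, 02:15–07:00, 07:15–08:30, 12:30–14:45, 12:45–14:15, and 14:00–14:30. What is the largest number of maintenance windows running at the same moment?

At 14:00, 3 of the intervals are simultaneously active.
No point has more.

3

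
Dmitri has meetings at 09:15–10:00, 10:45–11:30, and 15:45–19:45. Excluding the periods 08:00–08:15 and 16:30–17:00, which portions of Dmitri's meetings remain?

09:15–10:00, 10:45–11:30, 15:45–16:30, 17:00–19:45

09:15–10:00 is untouched.
10:45–11:30 is untouched.
15:45–19:45 with B removed leaves 15:45–16:30, 17:00–19:45.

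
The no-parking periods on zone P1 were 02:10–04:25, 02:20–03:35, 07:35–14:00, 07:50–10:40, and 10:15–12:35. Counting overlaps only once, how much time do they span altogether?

Merged: 02:10-04:25, 07:35-14:00.
Lengths: 2 h 15 min + 6 h 25 min = 8 h 40 min.

8 h 40 min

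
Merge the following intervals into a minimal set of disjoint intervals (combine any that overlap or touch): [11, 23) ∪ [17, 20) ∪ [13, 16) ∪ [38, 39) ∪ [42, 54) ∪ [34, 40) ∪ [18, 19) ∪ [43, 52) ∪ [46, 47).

Sort by start: [11, 23), [13, 16), [17, 20), [18, 19), [34, 40), [38, 39), [42, 54), [43, 52), [46, 47).
[13, 16) overlaps/touches [11, 23) → extend to [11, 23).
[17, 20) overlaps/touches [11, 23) → extend to [11, 23).
[18, 19) overlaps/touches [11, 23) → extend to [11, 23).
[34, 40) is disjoint → start new block.
[38, 39) overlaps/touches [34, 40) → extend to [34, 40).
[42, 54) is disjoint → start new block.
[43, 52) overlaps/touches [42, 54) → extend to [42, 54).
[46, 47) overlaps/touches [42, 54) → extend to [42, 54).

[11, 23) ∪ [34, 40) ∪ [42, 54)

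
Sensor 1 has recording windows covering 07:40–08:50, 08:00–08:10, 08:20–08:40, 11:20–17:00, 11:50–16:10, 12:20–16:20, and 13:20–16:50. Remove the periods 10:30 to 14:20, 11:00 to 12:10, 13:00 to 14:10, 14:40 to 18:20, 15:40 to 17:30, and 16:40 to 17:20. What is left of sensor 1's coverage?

07:40–08:50, 14:20–14:40

First set merges to 07:40–08:50, 11:20–17:00.
Second set merges to 10:30–14:20, 14:40–18:20.
07:40–08:50: nothing removed.
11:20–17:00 \ B = 14:20–14:40.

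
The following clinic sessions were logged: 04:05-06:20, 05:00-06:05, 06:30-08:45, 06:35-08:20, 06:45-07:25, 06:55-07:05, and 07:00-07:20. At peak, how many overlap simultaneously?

5

Walk the sorted start/end points keeping a running depth.
The depth first hits 5 at 07:00.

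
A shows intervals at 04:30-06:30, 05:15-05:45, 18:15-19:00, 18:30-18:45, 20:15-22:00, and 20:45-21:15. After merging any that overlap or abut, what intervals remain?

05:15–05:45 overlaps/touches 04:30–06:30 → extend to 04:30–06:30.
18:15–19:00 is disjoint → start new block.
18:30–18:45 overlaps/touches 18:15–19:00 → extend to 18:15–19:00.
20:15–22:00 is disjoint → start new block.
20:45–21:15 overlaps/touches 20:15–22:00 → extend to 20:15–22:00.

04:30–06:30, 18:15–19:00, 20:15–22:00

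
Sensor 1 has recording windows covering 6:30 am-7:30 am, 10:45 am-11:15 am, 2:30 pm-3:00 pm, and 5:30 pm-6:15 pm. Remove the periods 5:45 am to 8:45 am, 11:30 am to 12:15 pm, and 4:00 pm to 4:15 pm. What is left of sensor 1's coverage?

10:45 am–11:15 am, 2:30 pm–3:00 pm, 5:30 pm–6:15 pm

6:30 am–7:30 am: fully covered by B → removed.
10:45 am–11:15 am: no B overlap → unchanged.
2:30 pm–3:00 pm: no B overlap → unchanged.
5:30 pm–6:15 pm: no B overlap → unchanged.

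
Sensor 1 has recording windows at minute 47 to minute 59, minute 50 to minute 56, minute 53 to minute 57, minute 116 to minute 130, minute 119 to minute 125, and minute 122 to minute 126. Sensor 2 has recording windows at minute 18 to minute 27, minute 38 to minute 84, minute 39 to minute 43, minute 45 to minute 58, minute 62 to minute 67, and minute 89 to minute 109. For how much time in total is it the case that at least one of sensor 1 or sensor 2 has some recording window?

89 minutes

A, merged: minute 47 to minute 59, minute 116 to minute 130.
B, merged: minute 18 to minute 27, minute 38 to minute 84, minute 89 to minute 109.
A ∪ B = minute 18 to minute 27, minute 38 to minute 84, minute 89 to minute 109, minute 116 to minute 130.
Total: 9 minutes + 46 minutes + 20 minutes + 14 minutes = 89 minutes.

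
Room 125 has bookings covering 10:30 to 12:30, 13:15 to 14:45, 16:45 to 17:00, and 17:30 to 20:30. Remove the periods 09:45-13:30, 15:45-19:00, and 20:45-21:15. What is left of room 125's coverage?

13:30–14:45, 19:00–20:30

10:30–12:30 lies entirely inside B → drops out.
13:15–14:45 with B removed leaves 13:30–14:45.
16:45–17:00 lies entirely inside B → drops out.
17:30–20:30 with B removed leaves 19:00–20:30.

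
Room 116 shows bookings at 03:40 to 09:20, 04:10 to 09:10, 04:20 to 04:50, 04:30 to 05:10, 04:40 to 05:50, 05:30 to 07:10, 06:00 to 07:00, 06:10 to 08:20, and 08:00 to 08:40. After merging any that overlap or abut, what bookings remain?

04:10-09:10 overlaps/touches 03:40-09:20 → extend to 03:40-09:20.
04:20-04:50 overlaps/touches 03:40-09:20 → extend to 03:40-09:20.
04:30-05:10 overlaps/touches 03:40-09:20 → extend to 03:40-09:20.
04:40-05:50 overlaps/touches 03:40-09:20 → extend to 03:40-09:20.
05:30-07:10 overlaps/touches 03:40-09:20 → extend to 03:40-09:20.
06:00-07:00 overlaps/touches 03:40-09:20 → extend to 03:40-09:20.
06:10-08:20 overlaps/touches 03:40-09:20 → extend to 03:40-09:20.
08:00-08:40 overlaps/touches 03:40-09:20 → extend to 03:40-09:20.

03:40-09:20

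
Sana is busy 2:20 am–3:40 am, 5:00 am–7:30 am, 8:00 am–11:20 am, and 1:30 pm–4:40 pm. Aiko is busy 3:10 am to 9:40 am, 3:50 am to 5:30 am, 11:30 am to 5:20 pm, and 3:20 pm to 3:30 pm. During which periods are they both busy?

3:10 am–3:40 am, 5:00 am–7:30 am, 8:00 am–9:40 am, 1:30 pm–4:40 pm

B, merged: 3:10 am–9:40 am, 11:30 am–5:20 pm.
2:20 am–3:40 am overlaps B on 3:10 am–3:40 am.
5:00 am–7:30 am overlaps B on 5:00 am–7:30 am.
8:00 am–11:20 am overlaps B on 8:00 am–9:40 am.
1:30 pm–4:40 pm overlaps B on 1:30 pm–4:40 pm.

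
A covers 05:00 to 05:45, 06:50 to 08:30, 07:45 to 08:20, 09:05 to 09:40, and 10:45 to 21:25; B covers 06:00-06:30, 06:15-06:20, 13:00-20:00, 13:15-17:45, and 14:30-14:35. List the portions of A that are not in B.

A, merged: 05:00-05:45, 06:50-08:30, 09:05-09:40, 10:45-21:25.
B, merged: 06:00-06:30, 13:00-20:00.
05:00-05:45 is untouched.
06:50-08:30 is untouched.
09:05-09:40 is untouched.
10:45-21:25 with B removed leaves 10:45-13:00, 20:00-21:25.

05:00-05:45, 06:50-08:30, 09:05-09:40, 10:45-13:00, 20:00-21:25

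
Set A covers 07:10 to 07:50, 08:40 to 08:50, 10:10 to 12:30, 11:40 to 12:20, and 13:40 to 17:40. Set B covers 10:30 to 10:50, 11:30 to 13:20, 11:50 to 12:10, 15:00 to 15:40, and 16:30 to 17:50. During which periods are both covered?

10:30-10:50, 11:30-12:30, 15:00-15:40, 16:30-17:40

A, merged: 07:10-07:50, 08:40-08:50, 10:10-12:30, 13:40-17:40.
B, merged: 10:30-10:50, 11:30-13:20, 15:00-15:40, 16:30-17:50.
07:10-07:50: no overlap with the second set.
08:40-08:50: no overlap with the second set.
10:10-12:30 meets the second set on 10:30-10:50, 11:30-12:30.
13:40-17:40 meets the second set on 15:00-15:40, 16:30-17:40.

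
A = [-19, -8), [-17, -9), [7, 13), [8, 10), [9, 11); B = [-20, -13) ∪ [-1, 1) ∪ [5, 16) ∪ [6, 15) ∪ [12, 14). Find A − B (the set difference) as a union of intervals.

[-13, -8)

First set merges to [-19, -8), [7, 13).
Second set merges to [-20, -13), [-1, 1), [5, 16).
[-19, -8) \ B = [-13, -8).
[7, 13): entirely removed.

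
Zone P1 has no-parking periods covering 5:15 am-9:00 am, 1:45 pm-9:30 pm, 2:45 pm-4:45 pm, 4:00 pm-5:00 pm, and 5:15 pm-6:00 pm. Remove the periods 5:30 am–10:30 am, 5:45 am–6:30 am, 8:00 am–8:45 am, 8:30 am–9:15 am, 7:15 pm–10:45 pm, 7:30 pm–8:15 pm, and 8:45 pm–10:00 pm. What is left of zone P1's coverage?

A, merged: 5:15 am-9:00 am, 1:45 pm-9:30 pm.
B, merged: 5:30 am-10:30 am, 7:15 pm-10:45 pm.
5:15 am-9:00 am minus B → 5:15 am-5:30 am.
1:45 pm-9:30 pm minus B → 1:45 pm-7:15 pm.

5:15 am-5:30 am, 1:45 pm-7:15 pm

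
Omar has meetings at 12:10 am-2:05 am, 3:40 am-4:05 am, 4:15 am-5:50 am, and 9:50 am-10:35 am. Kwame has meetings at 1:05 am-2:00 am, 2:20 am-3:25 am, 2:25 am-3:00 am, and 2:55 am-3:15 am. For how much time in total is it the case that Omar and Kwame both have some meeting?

55 min

Second set merges to 1:05 am–2:00 am, 2:20 am–3:25 am.
A ∩ B = 1:05 am–2:00 am.
Total: 55 min.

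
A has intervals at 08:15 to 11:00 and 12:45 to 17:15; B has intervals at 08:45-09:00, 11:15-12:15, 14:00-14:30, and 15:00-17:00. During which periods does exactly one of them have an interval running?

A \ B = 08:15-08:45, 09:00-11:00, 12:45-14:00, 14:30-15:00, 17:00-17:15.
B \ A = 11:15-12:15.
Union of the two gives the symmetric difference.

08:15-08:45, 09:00-11:00, 11:15-12:15, 12:45-14:00, 14:30-15:00, 17:00-17:15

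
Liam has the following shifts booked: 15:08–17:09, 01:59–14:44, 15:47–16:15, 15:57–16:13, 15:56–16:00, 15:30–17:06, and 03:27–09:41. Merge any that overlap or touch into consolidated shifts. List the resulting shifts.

Sort by start: 01:59–14:44, 03:27–09:41, 15:08–17:09, 15:30–17:06, 15:47–16:15, 15:56–16:00, 15:57–16:13.
03:27–09:41 overlaps/touches 01:59–14:44 → extend to 01:59–14:44.
15:08–17:09 is disjoint → start new block.
15:30–17:06 overlaps/touches 15:08–17:09 → extend to 15:08–17:09.
15:47–16:15 overlaps/touches 15:08–17:09 → extend to 15:08–17:09.
15:56–16:00 overlaps/touches 15:08–17:09 → extend to 15:08–17:09.
15:57–16:13 overlaps/touches 15:08–17:09 → extend to 15:08–17:09.

01:59–14:44, 15:08–17:09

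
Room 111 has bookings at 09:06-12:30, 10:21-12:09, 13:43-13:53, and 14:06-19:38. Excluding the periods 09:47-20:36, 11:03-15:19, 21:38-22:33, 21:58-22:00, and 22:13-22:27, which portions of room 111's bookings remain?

Merge the first list: 09:06–12:30, 13:43–13:53, 14:06–19:38.
Merge the second list: 09:47–20:36, 21:38–22:33.
09:06–12:30 with B removed leaves 09:06–09:47.
13:43–13:53 lies entirely inside B → drops out.
14:06–19:38 lies entirely inside B → drops out.

09:06–09:47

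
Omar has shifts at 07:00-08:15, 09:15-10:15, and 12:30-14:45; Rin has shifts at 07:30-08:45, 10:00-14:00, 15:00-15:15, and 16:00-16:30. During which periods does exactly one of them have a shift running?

A \ B = 07:00-07:30, 09:15-10:00, 14:00-14:45.
B \ A = 08:15-08:45, 10:15-12:30, 15:00-15:15, 16:00-16:30.
Union of the two gives the symmetric difference.

07:00-07:30, 08:15-08:45, 09:15-10:00, 10:15-12:30, 14:00-14:45, 15:00-15:15, 16:00-16:30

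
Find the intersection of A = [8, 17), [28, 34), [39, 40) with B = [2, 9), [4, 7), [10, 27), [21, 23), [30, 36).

[8, 9) ∪ [10, 17) ∪ [30, 34)

B, merged: [2, 9), [10, 27), [30, 36).
[8, 17) meets the second set on [8, 9), [10, 17).
[28, 34) meets the second set on [30, 34).
[39, 40): no overlap with the second set.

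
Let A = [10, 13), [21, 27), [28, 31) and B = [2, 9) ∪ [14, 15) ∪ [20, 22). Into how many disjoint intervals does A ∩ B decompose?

1

A ∩ B = [21, 22).
That is 1 disjoint piece.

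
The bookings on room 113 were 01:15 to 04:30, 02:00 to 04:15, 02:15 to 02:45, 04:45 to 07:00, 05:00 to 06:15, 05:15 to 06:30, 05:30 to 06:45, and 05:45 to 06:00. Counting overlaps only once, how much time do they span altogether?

5 h 30 min

Merged: 01:15-04:30, 04:45-07:00.
Lengths: 3 h 15 min + 2 h 15 min = 5 h 30 min.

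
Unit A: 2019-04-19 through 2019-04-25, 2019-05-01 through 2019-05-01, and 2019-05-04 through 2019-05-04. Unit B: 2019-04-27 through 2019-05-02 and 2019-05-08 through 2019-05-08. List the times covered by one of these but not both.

2019-04-19 through 2019-04-25, 2019-04-27 through 2019-04-30, 2019-05-02 through 2019-05-02, 2019-05-04 through 2019-05-04, 2019-05-08 through 2019-05-08

A \ B = 2019-04-19 through 2019-04-25, 2019-05-04 through 2019-05-04.
B \ A = 2019-04-27 through 2019-04-30, 2019-05-02 through 2019-05-02, 2019-05-08 through 2019-05-08.
Union of the two gives the symmetric difference.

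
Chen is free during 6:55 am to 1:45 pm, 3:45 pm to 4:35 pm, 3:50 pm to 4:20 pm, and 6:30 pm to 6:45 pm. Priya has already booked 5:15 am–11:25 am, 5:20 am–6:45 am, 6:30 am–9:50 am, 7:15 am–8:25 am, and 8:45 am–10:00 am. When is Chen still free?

11:25 am–1:45 pm, 3:45 pm–4:35 pm, 6:30 pm–6:45 pm

Merge the first list: 6:55 am–1:45 pm, 3:45 pm–4:35 pm, 6:30 pm–6:45 pm.
Merge the second list: 5:15 am–11:25 am.
6:55 am–1:45 pm \ B = 11:25 am–1:45 pm.
3:45 pm–4:35 pm: nothing removed.
6:30 pm–6:45 pm: nothing removed.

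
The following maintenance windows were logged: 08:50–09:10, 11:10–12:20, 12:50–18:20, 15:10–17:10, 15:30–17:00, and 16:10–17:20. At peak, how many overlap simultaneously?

4

At 16:10, 4 of the intervals are simultaneously active.
No point has more.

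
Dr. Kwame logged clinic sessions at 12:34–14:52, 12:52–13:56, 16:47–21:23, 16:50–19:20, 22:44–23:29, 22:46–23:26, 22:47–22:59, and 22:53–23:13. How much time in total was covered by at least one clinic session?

Merged: 12:34–14:52, 16:47–21:23, 22:44–23:29.
Lengths: 2 h 18 min + 4 h 36 min + 45 min = 7 h 39 min.

7 h 39 min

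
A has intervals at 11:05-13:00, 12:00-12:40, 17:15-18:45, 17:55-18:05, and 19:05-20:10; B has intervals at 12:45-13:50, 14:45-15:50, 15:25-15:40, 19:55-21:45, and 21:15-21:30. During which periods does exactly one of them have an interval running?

11:05–12:45, 13:00–13:50, 14:45–15:50, 17:15–18:45, 19:05–19:55, 20:10–21:45

Merge the first list: 11:05–13:00, 17:15–18:45, 19:05–20:10.
Merge the second list: 12:45–13:50, 14:45–15:50, 19:55–21:45.
A \ B = 11:05–12:45, 17:15–18:45, 19:05–19:55.
B \ A = 13:00–13:50, 14:45–15:50, 20:10–21:45.
Union of the two gives the symmetric difference.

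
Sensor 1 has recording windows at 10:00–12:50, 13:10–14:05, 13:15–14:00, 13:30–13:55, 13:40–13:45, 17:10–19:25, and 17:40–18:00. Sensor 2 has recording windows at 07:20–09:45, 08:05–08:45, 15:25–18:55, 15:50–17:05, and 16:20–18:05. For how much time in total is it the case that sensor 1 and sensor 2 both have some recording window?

A, merged: 10:00–12:50, 13:10–14:05, 17:10–19:25.
B, merged: 07:20–09:45, 15:25–18:55.
A ∩ B = 17:10–18:55.
Total: 1 h 45 min.

1 h 45 min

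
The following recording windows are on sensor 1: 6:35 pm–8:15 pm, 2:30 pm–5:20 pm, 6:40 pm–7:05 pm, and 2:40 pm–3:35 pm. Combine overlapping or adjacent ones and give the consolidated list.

2:30 pm-5:20 pm, 6:35 pm-8:15 pm

Sort by start: 2:30 pm-5:20 pm, 2:40 pm-3:35 pm, 6:35 pm-8:15 pm, 6:40 pm-7:05 pm.
2:40 pm-3:35 pm overlaps/touches 2:30 pm-5:20 pm → extend to 2:30 pm-5:20 pm.
6:35 pm-8:15 pm is disjoint → start new block.
6:40 pm-7:05 pm overlaps/touches 6:35 pm-8:15 pm → extend to 6:35 pm-8:15 pm.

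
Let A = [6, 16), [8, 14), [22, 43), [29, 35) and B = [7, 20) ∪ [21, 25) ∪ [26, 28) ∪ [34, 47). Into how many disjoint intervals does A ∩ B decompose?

A, merged: [6, 16), [22, 43).
A ∩ B = [7, 16), [22, 25), [26, 28), [34, 43).
That is 4 disjoint pieces.

4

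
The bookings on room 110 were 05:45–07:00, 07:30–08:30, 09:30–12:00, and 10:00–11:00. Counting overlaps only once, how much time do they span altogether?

4 h 45 min

Merged: 05:45-07:00, 07:30-08:30, 09:30-12:00.
Lengths: 1 h 15 min + 1 h + 2 h 30 min = 4 h 45 min.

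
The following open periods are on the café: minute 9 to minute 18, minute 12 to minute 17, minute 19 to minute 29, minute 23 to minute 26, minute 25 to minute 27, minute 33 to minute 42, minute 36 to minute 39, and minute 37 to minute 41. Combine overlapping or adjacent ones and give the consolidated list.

minute 9 to minute 18, minute 19 to minute 29, minute 33 to minute 42

minute 12 to minute 17 overlaps/touches minute 9 to minute 18 → extend to minute 9 to minute 18.
minute 19 to minute 29 is disjoint → start new block.
minute 23 to minute 26 overlaps/touches minute 19 to minute 29 → extend to minute 19 to minute 29.
minute 25 to minute 27 overlaps/touches minute 19 to minute 29 → extend to minute 19 to minute 29.
minute 33 to minute 42 is disjoint → start new block.
minute 36 to minute 39 overlaps/touches minute 33 to minute 42 → extend to minute 33 to minute 42.
minute 37 to minute 41 overlaps/touches minute 33 to minute 42 → extend to minute 33 to minute 42.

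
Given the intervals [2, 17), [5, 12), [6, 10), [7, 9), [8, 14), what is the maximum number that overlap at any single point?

Sweep endpoints in order; track running count of active intervals.
Peak of 5 reached at 8.

5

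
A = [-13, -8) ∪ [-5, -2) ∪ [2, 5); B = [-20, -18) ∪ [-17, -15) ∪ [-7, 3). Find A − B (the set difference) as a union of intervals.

[-13, -8): no B overlap → unchanged.
[-5, -2): fully covered by B → removed.
[2, 5) minus B → [3, 5).

[-13, -8) ∪ [3, 5)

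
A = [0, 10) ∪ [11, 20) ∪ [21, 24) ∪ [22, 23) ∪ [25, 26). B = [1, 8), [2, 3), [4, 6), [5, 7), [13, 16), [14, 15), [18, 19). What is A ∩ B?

First set merges to [0, 10), [11, 20), [21, 24), [25, 26).
Second set merges to [1, 8), [13, 16), [18, 19).
[0, 10) ∩ B → [1, 8).
[11, 20) ∩ B → [13, 16), [18, 19).
[21, 24) meets no B interval.
[25, 26) meets no B interval.

[1, 8) ∪ [13, 16) ∪ [18, 19)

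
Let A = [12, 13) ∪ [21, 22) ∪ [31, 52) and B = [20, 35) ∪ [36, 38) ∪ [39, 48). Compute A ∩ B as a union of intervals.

[21, 22) ∪ [31, 35) ∪ [36, 38) ∪ [39, 48)

[12, 13) falls entirely outside B.
[21, 22) overlaps B on [21, 22).
[31, 52) overlaps B on [31, 35), [36, 38), [39, 48).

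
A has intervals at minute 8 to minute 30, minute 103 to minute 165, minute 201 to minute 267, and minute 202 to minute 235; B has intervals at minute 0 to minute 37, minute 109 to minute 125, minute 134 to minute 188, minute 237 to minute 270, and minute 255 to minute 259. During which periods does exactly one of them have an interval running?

First set merges to minute 8 to minute 30, minute 103 to minute 165, minute 201 to minute 267.
Second set merges to minute 0 to minute 37, minute 109 to minute 125, minute 134 to minute 188, minute 237 to minute 270.
A but not B: minute 103 to minute 109, minute 125 to minute 134, minute 201 to minute 237.
B but not A: minute 0 to minute 8, minute 30 to minute 37, minute 165 to minute 188, minute 267 to minute 270.
Combining gives A △ B.

minute 0 to minute 8, minute 30 to minute 37, minute 103 to minute 109, minute 125 to minute 134, minute 165 to minute 188, minute 201 to minute 237, minute 267 to minute 270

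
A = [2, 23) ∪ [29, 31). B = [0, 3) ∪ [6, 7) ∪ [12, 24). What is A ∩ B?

[2, 23) overlaps B on [2, 3), [6, 7), [12, 23).
[29, 31) falls entirely outside B.

[2, 3) ∪ [6, 7) ∪ [12, 23)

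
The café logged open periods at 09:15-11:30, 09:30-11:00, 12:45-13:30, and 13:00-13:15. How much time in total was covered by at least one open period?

3 h

Merged: 09:15–11:30, 12:45–13:30.
Lengths: 2 h 15 min + 45 min = 3 h.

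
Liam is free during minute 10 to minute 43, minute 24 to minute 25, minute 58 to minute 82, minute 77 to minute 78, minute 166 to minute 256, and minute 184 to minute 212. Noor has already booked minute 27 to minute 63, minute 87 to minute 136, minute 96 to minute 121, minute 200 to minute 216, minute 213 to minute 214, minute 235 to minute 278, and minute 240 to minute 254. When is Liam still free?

minute 10 to minute 27, minute 63 to minute 82, minute 166 to minute 200, minute 216 to minute 235

Merge the first list: minute 10 to minute 43, minute 58 to minute 82, minute 166 to minute 256.
Merge the second list: minute 27 to minute 63, minute 87 to minute 136, minute 200 to minute 216, minute 235 to minute 278.
minute 10 to minute 43 with B removed leaves minute 10 to minute 27.
minute 58 to minute 82 with B removed leaves minute 63 to minute 82.
minute 166 to minute 256 with B removed leaves minute 166 to minute 200, minute 216 to minute 235.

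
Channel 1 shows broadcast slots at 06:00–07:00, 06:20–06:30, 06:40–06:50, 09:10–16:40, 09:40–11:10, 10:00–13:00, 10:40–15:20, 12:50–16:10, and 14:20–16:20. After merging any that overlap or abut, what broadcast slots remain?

06:00-07:00, 09:10-16:40

06:20-06:30 overlaps/touches 06:00-07:00 → extend to 06:00-07:00.
06:40-06:50 overlaps/touches 06:00-07:00 → extend to 06:00-07:00.
09:10-16:40 is disjoint → start new block.
09:40-11:10 overlaps/touches 09:10-16:40 → extend to 09:10-16:40.
10:00-13:00 overlaps/touches 09:10-16:40 → extend to 09:10-16:40.
10:40-15:20 overlaps/touches 09:10-16:40 → extend to 09:10-16:40.
12:50-16:10 overlaps/touches 09:10-16:40 → extend to 09:10-16:40.
14:20-16:20 overlaps/touches 09:10-16:40 → extend to 09:10-16:40.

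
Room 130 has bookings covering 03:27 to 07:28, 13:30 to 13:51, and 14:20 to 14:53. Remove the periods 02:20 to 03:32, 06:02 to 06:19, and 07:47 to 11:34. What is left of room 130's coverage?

03:27–07:28 minus B → 03:32–06:02, 06:19–07:28.
13:30–13:51: no B overlap → unchanged.
14:20–14:53: no B overlap → unchanged.

03:32–06:02, 06:19–07:28, 13:30–13:51, 14:20–14:53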